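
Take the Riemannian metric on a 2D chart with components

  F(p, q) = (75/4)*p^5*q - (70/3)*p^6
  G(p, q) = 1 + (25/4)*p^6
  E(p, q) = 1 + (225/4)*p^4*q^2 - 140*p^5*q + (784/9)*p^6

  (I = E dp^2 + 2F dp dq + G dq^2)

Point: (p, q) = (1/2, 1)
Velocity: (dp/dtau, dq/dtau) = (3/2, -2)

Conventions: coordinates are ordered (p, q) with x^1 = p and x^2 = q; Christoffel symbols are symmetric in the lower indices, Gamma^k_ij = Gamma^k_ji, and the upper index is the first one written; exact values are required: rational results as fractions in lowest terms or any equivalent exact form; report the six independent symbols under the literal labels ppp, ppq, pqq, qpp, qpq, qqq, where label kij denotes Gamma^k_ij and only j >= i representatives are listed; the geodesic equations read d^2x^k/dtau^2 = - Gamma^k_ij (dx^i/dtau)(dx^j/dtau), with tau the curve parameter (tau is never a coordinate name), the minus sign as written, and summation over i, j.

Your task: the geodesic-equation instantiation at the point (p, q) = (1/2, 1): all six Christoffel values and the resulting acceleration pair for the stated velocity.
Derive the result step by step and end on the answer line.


E = 865/576, F = 85/384, G = 281/256 at the point
E_p = 17/24, E_q = 85/32, F_p = 95/64, F_q = 75/128, G_p = 75/64, G_q = 0
EG - F^2 = 3685/2304;  g^inv = (2304/3685) * [[281/256, -85/384], [-85/384, 865/576]]
first-kind symbols [ij,l] = (1/2)(d_i g_jl + d_j g_il - d_l g_ij): [pp,p] = E_p/2 = 17/48, [pp,q] = F_p - E_q/2 = 5/32, [pq,p] = E_q/2 = 85/64, [pq,q] = G_p/2 = 75/128, [qq,p] = F_q - G_p/2 = 0, [qq,q] = G_q/2 = 0
Gamma^p_ij = (G*[ij,p] - F*[ij,q])/(EG - F^2), Gamma^q_ij = (E*[ij,q] - F*[ij,p])/(EG - F^2)
Gamma_ppp = 816/3685, Gamma_ppq = 612/737, Gamma_pqq = 0, Gamma_qpp = 72/737, Gamma_qpq = 270/737, Gamma_qqq = 0
d^2p/dtau^2 = -(Gamma_ppp*(3/2)^2 + 2*Gamma_ppq*(3/2)*(-2) + Gamma_pqq*(-2)^2) = 16524/3685
d^2q/dtau^2 = -(Gamma_qpp*(3/2)^2 + 2*Gamma_qpq*(3/2)*(-2) + Gamma_qqq*(-2)^2) = 1458/737

Answer: Gamma_ppp = 816/3685, Gamma_ppq = 612/737, Gamma_pqq = 0, Gamma_qpp = 72/737, Gamma_qpq = 270/737, Gamma_qqq = 0; accelerations (d^2p/dtau^2, d^2q/dtau^2) = (16524/3685, 1458/737)


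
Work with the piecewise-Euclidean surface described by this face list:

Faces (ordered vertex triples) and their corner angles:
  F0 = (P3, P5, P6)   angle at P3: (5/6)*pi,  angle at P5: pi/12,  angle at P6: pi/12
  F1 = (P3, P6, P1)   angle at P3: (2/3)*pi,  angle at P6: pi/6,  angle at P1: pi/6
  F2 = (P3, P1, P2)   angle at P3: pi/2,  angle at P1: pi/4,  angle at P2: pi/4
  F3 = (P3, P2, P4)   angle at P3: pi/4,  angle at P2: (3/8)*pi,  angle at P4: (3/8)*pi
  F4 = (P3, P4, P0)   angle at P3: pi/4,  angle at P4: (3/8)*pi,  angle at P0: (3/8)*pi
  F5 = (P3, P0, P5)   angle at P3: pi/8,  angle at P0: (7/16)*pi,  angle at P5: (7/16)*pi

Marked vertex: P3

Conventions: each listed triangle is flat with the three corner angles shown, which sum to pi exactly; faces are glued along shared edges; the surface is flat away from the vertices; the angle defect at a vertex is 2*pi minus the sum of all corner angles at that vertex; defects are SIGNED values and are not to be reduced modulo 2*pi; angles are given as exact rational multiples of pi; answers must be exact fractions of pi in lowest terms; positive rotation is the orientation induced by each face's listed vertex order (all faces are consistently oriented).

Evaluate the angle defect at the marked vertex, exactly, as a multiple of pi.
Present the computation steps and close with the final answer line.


Sum of corner angles at P3: (21/8)*pi
defect = 2*pi - (21/8)*pi

Answer: defect(P3) = (-5/8)*pi


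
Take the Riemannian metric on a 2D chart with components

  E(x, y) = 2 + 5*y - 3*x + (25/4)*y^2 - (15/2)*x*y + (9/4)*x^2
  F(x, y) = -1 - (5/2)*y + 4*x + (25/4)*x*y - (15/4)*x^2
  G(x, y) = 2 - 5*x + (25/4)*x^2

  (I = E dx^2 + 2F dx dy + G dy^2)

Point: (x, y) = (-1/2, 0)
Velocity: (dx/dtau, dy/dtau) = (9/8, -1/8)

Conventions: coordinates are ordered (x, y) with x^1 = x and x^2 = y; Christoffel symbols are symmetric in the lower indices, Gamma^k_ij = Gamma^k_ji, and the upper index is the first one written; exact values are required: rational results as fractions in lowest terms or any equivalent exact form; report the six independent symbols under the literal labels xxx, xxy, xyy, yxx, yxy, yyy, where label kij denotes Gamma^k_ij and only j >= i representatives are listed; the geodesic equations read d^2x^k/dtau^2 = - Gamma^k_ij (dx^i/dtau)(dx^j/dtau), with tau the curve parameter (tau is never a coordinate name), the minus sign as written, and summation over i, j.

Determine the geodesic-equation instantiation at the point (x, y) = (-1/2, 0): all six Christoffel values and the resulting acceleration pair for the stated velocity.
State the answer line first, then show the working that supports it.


Answer: Gamma_xxx = -21/73, Gamma_xxy = 35/73, Gamma_xyy = 0, Gamma_yxx = 27/73, Gamma_yxy = -45/73, Gamma_yyy = 0; accelerations (d^2x/dtau^2, d^2y/dtau^2) = (2331/4672, -2997/4672)

E = 65/16, F = -63/16, G = 97/16 at the point
E_x = -21/4, E_y = 35/4, F_x = 31/4, F_y = -45/8, G_x = -45/4, G_y = 0
EG - F^2 = 73/8;  g^inv = (8/73) * [[97/16, 63/16], [63/16, 65/16]]
first-kind symbols [ij,l] = (1/2)(d_i g_jl + d_j g_il - d_l g_ij): [xx,x] = E_x/2 = -21/8, [xx,y] = F_x - E_y/2 = 27/8, [xy,x] = E_y/2 = 35/8, [xy,y] = G_x/2 = -45/8, [yy,x] = F_y - G_x/2 = 0, [yy,y] = G_y/2 = 0
Gamma^x_ij = (G*[ij,x] - F*[ij,y])/(EG - F^2), Gamma^y_ij = (E*[ij,y] - F*[ij,x])/(EG - F^2)
Gamma_xxx = -21/73, Gamma_xxy = 35/73, Gamma_xyy = 0, Gamma_yxx = 27/73, Gamma_yxy = -45/73, Gamma_yyy = 0
d^2x/dtau^2 = -(Gamma_xxx*(9/8)^2 + 2*Gamma_xxy*(9/8)*(-1/8) + Gamma_xyy*(-1/8)^2) = 2331/4672
d^2y/dtau^2 = -(Gamma_yxx*(9/8)^2 + 2*Gamma_yxy*(9/8)*(-1/8) + Gamma_yyy*(-1/8)^2) = -2997/4672


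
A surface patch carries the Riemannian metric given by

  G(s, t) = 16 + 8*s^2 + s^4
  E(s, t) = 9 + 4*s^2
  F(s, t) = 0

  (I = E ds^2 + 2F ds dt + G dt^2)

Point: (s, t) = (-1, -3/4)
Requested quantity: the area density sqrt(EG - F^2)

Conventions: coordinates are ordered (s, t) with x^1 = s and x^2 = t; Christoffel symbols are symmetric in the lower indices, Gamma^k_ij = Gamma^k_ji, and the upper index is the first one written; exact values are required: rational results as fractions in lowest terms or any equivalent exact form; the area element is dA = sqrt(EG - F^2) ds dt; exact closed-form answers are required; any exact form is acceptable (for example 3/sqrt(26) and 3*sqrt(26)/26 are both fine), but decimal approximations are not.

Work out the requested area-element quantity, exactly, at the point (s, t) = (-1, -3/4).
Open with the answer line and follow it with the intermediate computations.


Answer: sqrt(EG - F^2) = 5*sqrt(13)

E = 13, F = 0, G = 25; EG - F^2 = 325


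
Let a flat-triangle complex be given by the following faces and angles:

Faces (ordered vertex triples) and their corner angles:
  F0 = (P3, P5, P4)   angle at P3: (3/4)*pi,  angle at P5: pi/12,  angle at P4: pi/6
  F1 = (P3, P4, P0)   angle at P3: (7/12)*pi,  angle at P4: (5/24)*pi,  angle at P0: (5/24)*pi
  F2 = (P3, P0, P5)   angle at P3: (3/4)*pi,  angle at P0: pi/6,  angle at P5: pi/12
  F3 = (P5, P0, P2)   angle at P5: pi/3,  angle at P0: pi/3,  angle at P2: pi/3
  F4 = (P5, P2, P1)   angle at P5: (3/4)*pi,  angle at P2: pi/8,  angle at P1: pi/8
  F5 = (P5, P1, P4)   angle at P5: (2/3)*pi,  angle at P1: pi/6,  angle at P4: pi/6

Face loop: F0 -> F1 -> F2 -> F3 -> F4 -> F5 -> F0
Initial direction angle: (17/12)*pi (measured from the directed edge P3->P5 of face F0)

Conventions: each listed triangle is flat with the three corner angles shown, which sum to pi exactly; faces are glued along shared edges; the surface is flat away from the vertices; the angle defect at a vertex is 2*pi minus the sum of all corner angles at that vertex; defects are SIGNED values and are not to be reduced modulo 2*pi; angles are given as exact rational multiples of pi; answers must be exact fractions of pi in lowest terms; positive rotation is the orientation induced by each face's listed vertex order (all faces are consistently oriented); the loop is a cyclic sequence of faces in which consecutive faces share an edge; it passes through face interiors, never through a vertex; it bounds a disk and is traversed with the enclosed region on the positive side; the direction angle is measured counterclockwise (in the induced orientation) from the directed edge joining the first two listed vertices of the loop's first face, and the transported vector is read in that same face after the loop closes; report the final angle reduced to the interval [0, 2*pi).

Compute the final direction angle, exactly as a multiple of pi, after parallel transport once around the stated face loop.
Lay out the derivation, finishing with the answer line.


enclosed vertex P3: corner angles sum to (25/12)*pi, defect = 2*pi - (25/12)*pi = -pi/12
enclosed vertex P5: corner angles sum to (23/12)*pi, defect = 2*pi - (23/12)*pi = pi/12
holonomy = initial angle + sum of enclosed defects (mod 2*pi), positive in the induced orientation
final angle = (17/12)*pi + 0 = (17/12)*pi (mod 2*pi)

Answer: final direction angle = (17/12)*pi


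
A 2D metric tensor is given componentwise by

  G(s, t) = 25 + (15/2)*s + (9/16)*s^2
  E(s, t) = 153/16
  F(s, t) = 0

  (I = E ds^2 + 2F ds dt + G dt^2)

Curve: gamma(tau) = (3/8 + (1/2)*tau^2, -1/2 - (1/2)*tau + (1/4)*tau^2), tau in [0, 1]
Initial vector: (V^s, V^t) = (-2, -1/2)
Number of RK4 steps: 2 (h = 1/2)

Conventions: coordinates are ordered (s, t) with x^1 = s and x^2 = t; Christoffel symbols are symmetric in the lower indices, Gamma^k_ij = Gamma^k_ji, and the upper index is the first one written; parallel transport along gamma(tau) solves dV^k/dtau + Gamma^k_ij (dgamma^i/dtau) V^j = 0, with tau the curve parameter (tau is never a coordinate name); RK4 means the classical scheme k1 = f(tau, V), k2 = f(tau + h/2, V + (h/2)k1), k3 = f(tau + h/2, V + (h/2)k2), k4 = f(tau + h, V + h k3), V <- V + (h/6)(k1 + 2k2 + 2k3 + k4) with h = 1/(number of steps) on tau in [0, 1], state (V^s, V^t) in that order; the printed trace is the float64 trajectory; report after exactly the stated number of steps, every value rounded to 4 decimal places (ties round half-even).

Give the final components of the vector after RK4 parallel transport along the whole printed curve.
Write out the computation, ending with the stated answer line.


gamma'(tau) = (tau, -1/2 + (1/2)*tau); f(tau, V)^k = -Gamma^k_ij(gamma(tau)) gamma'^i(tau) V^j; h = 1/2; intermediate values shown to 6 dp
curve data and Christoffel symbols at the stage parameters:
  tau = 0.000000: gamma = (0.375000, -0.500000), gamma' = (0.000000, -0.500000); Gamma_sss = 0.000000, Gamma_sst = 0.000000, Gamma_stt = -0.414216, Gamma_tss = 0.000000, Gamma_tst = 0.142012, Gamma_ttt = 0.000000
  tau = 0.250000: gamma = (0.406250, -0.609375), gamma' = (0.250000, -0.375000); Gamma_sss = 0.000000, Gamma_sst = 0.000000, Gamma_stt = -0.416054, Gamma_tss = 0.000000, Gamma_tst = 0.141384, Gamma_ttt = 0.000000
  tau = 0.500000: gamma = (0.500000, -0.687500), gamma' = (0.500000, -0.250000); Gamma_sss = 0.000000, Gamma_sst = 0.000000, Gamma_stt = -0.421569, Gamma_tss = 0.000000, Gamma_tst = 0.139535, Gamma_ttt = 0.000000
  tau = 0.750000: gamma = (0.656250, -0.734375), gamma' = (0.750000, -0.125000); Gamma_sss = 0.000000, Gamma_sst = 0.000000, Gamma_stt = -0.430760, Gamma_tss = 0.000000, Gamma_tst = 0.136558, Gamma_ttt = 0.000000
  tau = 1.000000: gamma = (0.875000, -0.750000), gamma' = (1.000000, 0.000000); Gamma_sss = 0.000000, Gamma_sst = 0.000000, Gamma_stt = -0.443627, Gamma_tss = 0.000000, Gamma_tst = 0.132597, Gamma_ttt = 0.000000
step 0: V^s = -2.0000, V^t = -0.5000
step 1: k1 = (0.103554, -0.142012), k2 = (0.083549, -0.085738), k3 = (0.081354, -0.086500), k4 = (0.057254, -0.030447); V <- V + (h/6)(k1 + 2k2 + 2k3 + k4): V^s = -1.9591, V^t = -0.5431
step 2: k1 = (0.057236, -0.030452), k2 = (0.029652, 0.023204), k3 = (0.028930, 0.021712), k4 = (0.000000, 0.070571); V <- V + (h/6)(k1 + 2k2 + 2k3 + k4): V^s = -1.9446, V^t = -0.5322

Answer: V^s = -1.9446, V^t = -0.5322


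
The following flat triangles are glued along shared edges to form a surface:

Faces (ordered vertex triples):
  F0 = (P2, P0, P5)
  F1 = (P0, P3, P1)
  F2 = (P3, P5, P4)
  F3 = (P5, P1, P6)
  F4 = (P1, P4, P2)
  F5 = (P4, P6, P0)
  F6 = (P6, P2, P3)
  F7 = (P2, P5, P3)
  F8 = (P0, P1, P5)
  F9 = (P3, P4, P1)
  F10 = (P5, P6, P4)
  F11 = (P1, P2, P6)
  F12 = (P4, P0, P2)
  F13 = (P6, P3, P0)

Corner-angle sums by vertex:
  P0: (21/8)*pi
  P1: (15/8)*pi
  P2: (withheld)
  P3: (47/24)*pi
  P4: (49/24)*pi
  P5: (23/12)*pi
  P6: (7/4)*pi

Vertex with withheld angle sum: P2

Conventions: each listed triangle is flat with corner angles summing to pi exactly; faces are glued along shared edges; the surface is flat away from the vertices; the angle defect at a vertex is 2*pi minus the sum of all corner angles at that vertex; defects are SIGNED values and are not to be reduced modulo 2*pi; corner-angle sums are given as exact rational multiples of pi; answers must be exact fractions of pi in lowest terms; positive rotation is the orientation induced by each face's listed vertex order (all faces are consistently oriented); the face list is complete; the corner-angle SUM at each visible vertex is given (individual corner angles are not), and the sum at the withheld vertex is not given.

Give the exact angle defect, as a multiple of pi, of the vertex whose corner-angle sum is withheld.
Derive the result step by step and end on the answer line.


V = 7, E = 21, F = 14; chi = V - E + F = 0
Gauss-Bonnet: total defect = 2*pi*chi = 0; visible defects sum to -pi/6

Answer: defect(P2) = pi/6


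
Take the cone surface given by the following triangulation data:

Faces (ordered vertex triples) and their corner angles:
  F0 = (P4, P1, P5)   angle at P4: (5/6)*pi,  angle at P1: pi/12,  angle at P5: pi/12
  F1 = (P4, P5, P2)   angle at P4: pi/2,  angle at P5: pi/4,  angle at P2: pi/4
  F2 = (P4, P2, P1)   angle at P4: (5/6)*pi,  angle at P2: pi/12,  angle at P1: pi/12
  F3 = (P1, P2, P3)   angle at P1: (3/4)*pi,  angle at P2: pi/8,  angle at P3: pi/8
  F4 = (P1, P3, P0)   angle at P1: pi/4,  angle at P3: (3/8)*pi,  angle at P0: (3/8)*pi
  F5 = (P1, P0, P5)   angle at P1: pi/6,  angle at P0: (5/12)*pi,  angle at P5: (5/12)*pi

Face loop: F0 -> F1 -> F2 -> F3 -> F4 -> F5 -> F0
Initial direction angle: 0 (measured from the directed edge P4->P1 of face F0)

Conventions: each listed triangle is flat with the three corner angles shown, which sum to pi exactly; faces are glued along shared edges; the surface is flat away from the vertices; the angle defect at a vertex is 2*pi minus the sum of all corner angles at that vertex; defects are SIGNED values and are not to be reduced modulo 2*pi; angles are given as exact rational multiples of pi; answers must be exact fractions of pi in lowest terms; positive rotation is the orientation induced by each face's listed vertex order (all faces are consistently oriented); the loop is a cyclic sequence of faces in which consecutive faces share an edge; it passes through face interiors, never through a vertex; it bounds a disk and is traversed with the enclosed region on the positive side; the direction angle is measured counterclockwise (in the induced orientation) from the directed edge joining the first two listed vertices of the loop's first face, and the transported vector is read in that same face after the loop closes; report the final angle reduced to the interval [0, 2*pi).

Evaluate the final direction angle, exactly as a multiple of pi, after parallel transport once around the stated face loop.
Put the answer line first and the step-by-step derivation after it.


Answer: final direction angle = pi/2

enclosed vertex P1: corner angles sum to (4/3)*pi, defect = 2*pi - (4/3)*pi = (2/3)*pi
enclosed vertex P4: corner angles sum to (13/6)*pi, defect = 2*pi - (13/6)*pi = -pi/6
the final direction is the initial angle plus the enclosed defects, taken mod 2*pi in the induced orientation
final angle = 0 + pi/2 = pi/2 (mod 2*pi)


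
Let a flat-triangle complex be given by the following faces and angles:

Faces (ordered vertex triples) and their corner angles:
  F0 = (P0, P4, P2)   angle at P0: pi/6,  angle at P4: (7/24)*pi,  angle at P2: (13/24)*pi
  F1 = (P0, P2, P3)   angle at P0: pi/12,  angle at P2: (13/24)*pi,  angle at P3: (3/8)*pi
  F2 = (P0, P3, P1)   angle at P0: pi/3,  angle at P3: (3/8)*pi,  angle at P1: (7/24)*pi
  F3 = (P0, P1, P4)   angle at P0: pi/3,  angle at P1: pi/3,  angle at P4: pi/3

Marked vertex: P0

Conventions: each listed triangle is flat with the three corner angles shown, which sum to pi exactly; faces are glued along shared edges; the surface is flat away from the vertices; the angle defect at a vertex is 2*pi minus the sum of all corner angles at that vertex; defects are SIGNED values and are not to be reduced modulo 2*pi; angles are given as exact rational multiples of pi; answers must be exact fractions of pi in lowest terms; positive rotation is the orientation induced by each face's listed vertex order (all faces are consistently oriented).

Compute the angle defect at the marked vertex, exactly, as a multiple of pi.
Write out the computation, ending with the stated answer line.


Sum of corner angles at P0: (11/12)*pi
defect = 2*pi - (11/12)*pi

Answer: defect(P0) = (13/12)*pi


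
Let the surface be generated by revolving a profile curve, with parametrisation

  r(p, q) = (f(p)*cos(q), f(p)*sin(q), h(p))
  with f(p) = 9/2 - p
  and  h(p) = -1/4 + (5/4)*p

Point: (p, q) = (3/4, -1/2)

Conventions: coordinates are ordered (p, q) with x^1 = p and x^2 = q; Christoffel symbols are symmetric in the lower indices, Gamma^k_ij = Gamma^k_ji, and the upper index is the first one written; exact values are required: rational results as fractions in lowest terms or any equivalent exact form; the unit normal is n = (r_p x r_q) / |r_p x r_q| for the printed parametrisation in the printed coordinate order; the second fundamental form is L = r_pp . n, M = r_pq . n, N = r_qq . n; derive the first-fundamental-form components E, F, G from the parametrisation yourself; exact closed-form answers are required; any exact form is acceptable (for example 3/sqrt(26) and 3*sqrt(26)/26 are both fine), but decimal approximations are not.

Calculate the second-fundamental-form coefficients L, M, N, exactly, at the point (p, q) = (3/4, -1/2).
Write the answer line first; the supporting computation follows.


Answer: L = 0, M = 0, N = 75*sqrt(41)/164

f = 15/4, f' = -1, f'' = 0, h' = 5/4, h'' = 0
E = 41/16, F = 0, G = 225/16; answer radicand W^2 = 41/16
unnormalised second-form numerators: l = 0, m = 0, n = 75/16; L = l/sqrt(41/16), and similarly M = m/sqrt(W^2), N = n/sqrt(W^2)


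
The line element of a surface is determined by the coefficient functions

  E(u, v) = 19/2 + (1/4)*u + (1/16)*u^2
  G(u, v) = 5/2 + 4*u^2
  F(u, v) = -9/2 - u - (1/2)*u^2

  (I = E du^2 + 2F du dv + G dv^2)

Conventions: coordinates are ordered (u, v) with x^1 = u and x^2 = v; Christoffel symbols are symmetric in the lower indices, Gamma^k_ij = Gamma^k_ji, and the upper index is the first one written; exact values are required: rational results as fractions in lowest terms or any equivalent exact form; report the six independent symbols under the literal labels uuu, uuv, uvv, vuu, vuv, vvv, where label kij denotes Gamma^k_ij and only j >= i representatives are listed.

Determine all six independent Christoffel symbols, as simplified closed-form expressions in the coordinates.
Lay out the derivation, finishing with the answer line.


E = 19/2 + (1/4)*u + (1/16)*u^2; F = -9/2 - u - (1/2)*u^2; G = 5/2 + 4*u^2
Gamma^k_ij = (1/2) g^{kl} (d_i g_jl + d_j g_il - d_l g_ij), with g^inv = (1/(EG-F^2)) [[G, -F], [-F, E]]
first partials: E_u = 1/4 + (1/8)*u, E_v = 0, F_u = -1 - u, F_v = 0, G_u = 8*u, G_v = 0
D = EG - F^2 = 7/2 - (67/8)*u + (1045/32)*u^2
expanded: Gamma^u_uu = (G E_u - 2F F_u + F E_v)/(2D), Gamma^u_uv = (G E_v - F G_u)/(2D), Gamma^u_vv = (2G F_v - G G_u - F G_v)/(2D), Gamma^v_uu = (2E F_u - E E_v - F E_u)/(2D), Gamma^v_uv = (E G_u - F E_v)/(2D), Gamma^v_vv = (E G_v - 2F F_v + F G_u)/(2D); substitute and cancel common factors

Answer: Gamma_uuu = (-8*u^3 - 32*u^2 - 171*u - 134)/(1045*u^2 - 268*u + 112), Gamma_uuv = (64*u^3 + 128*u^2 + 576*u)/(1045*u^2 - 268*u + 112), Gamma_uvv = (-512*u^3 - 320*u)/(1045*u^2 - 268*u + 112), Gamma_vuu = (-u^3 - 6*u^2 - 299*u - 286)/(1045*u^2 - 268*u + 112), Gamma_vuv = (8*u^3 + 32*u^2 + 1216*u)/(1045*u^2 - 268*u + 112), Gamma_vvv = (-64*u^3 - 128*u^2 - 576*u)/(1045*u^2 - 268*u + 112)


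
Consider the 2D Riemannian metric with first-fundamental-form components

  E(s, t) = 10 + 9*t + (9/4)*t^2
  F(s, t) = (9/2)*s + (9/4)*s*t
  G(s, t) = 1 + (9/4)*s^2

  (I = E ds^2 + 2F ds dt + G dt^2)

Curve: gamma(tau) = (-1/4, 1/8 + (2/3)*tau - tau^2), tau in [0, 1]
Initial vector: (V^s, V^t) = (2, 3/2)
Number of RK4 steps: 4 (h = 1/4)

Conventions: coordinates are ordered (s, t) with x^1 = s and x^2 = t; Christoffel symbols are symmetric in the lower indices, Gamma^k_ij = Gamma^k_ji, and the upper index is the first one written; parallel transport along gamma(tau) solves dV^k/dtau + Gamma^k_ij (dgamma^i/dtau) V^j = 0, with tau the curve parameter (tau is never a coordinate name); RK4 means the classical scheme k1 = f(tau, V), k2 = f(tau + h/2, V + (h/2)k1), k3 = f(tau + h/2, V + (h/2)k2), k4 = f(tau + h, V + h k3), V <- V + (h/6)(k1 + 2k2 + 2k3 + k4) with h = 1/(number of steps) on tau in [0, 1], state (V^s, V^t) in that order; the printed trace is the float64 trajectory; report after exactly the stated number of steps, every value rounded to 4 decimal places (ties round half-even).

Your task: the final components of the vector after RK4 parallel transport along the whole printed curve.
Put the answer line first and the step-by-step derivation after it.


Answer: V^s = 2.3249, V^t = 1.4583

gamma'(tau) = (0, 2/3 - 2*tau); f(tau, V)^k = -Gamma^k_ij(gamma(tau)) gamma'^i(tau) V^j; h = 1/4; intermediate values shown to 6 dp
curve data and Christoffel symbols at the stage parameters:
  tau = 0.000000: gamma = (-0.250000, 0.125000), gamma' = (0.000000, 0.666667); Gamma_sss = 0.000000, Gamma_sst = 0.423090, Gamma_stt = 0.000000, Gamma_tss = 0.000000, Gamma_tst = -0.049775, Gamma_ttt = 0.000000
  tau = 0.125000: gamma = (-0.250000, 0.192708), gamma' = (0.000000, 0.416667); Gamma_sss = 0.000000, Gamma_sst = 0.412558, Gamma_stt = 0.000000, Gamma_tss = 0.000000, Gamma_tst = -0.047037, Gamma_ttt = 0.000000
  tau = 0.250000: gamma = (-0.250000, 0.229167), gamma' = (0.000000, 0.166667); Gamma_sss = 0.000000, Gamma_sst = 0.407070, Gamma_stt = 0.000000, Gamma_tss = 0.000000, Gamma_tst = -0.045653, Gamma_ttt = 0.000000
  tau = 0.375000: gamma = (-0.250000, 0.234375), gamma' = (0.000000, -0.083333); Gamma_sss = 0.000000, Gamma_sst = 0.406296, Gamma_stt = 0.000000, Gamma_tss = 0.000000, Gamma_tst = -0.045460, Gamma_ttt = 0.000000
  tau = 0.500000: gamma = (-0.250000, 0.208333), gamma' = (0.000000, -0.333333); Gamma_sss = 0.000000, Gamma_sst = 0.410190, Gamma_stt = 0.000000, Gamma_tss = 0.000000, Gamma_tst = -0.046437, Gamma_ttt = 0.000000
  tau = 0.625000: gamma = (-0.250000, 0.151042), gamma' = (0.000000, -0.583333); Gamma_sss = 0.000000, Gamma_sst = 0.418986, Gamma_stt = 0.000000, Gamma_tss = 0.000000, Gamma_tst = -0.048696, Gamma_ttt = 0.000000
  tau = 0.750000: gamma = (-0.250000, 0.062500), gamma' = (0.000000, -0.833333); Gamma_sss = 0.000000, Gamma_sst = 0.433221, Gamma_stt = 0.000000, Gamma_tss = 0.000000, Gamma_tst = -0.052512, Gamma_ttt = 0.000000
  tau = 0.875000: gamma = (-0.250000, -0.057292), gamma' = (0.000000, -1.083333); Gamma_sss = 0.000000, Gamma_sst = 0.453791, Gamma_stt = 0.000000, Gamma_tss = 0.000000, Gamma_tst = -0.058397, Gamma_ttt = 0.000000
  tau = 1.000000: gamma = (-0.250000, -0.208333), gamma' = (0.000000, -1.333333); Gamma_sss = 0.000000, Gamma_sst = 0.482018, Gamma_stt = 0.000000, Gamma_tss = 0.000000, Gamma_tst = -0.067258, Gamma_ttt = 0.000000
step 0: V^s = 2.0000, V^t = 1.5000
step 1: k1 = (-0.564120, 0.066367), k2 = (-0.331677, 0.037816), k3 = (-0.336671, 0.038385), k4 = (-0.129980, 0.014577); V <- V + (h/6)(k1 + 2k2 + 2k3 + k4): V^s = 1.9154, V^t = 1.5097
step 2: k1 = (-0.129949, 0.014574), k2 = (0.064301, -0.007195), k3 = (0.065123, -0.007287), k4 = (0.264117, -0.029900); V <- V + (h/6)(k1 + 2k2 + 2k3 + k4): V^s = 1.9318, V^t = 1.5079
step 3: k1 = (0.264130, -0.029901), k2 = (0.480208, -0.055811), k3 = (0.486809, -0.056578), k4 = (0.741335, -0.089859); V <- V + (h/6)(k1 + 2k2 + 2k3 + k4): V^s = 2.0542, V^t = 1.4935
step 4: k1 = (0.741616, -0.089893), k2 = (1.055452, -0.135822), k3 = (1.074737, -0.138304), k4 = (1.492920, -0.208314); V <- V + (h/6)(k1 + 2k2 + 2k3 + k4): V^s = 2.3249, V^t = 1.4583


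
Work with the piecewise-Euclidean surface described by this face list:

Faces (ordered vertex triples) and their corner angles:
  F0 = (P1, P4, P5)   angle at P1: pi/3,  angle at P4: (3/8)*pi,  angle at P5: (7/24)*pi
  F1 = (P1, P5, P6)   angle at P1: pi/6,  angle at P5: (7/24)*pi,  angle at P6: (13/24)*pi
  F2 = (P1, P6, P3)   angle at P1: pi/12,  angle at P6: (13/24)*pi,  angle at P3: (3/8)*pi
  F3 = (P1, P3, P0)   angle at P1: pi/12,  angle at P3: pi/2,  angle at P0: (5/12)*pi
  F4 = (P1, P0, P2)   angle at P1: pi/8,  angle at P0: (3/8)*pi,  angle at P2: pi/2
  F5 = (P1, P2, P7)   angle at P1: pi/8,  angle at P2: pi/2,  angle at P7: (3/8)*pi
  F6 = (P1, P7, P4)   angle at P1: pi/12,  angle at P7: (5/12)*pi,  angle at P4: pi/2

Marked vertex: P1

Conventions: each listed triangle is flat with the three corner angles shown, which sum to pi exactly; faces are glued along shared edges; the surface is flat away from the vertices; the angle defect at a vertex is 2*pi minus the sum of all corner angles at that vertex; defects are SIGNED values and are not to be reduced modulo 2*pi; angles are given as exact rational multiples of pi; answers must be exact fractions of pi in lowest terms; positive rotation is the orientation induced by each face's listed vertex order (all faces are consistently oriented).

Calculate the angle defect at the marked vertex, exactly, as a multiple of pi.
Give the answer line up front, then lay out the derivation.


Answer: defect(P1) = pi

Sum of corner angles at P1: pi
defect = 2*pi - pi


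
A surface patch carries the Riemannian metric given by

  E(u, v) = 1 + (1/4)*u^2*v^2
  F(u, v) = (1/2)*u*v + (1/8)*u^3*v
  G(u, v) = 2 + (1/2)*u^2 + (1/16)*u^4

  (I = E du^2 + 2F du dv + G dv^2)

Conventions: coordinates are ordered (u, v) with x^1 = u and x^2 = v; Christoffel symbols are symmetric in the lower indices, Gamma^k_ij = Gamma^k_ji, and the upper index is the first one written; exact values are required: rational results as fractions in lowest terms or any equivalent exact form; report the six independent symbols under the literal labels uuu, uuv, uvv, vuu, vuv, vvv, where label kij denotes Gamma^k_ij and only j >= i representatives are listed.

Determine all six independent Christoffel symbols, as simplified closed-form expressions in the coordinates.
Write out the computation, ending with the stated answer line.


E = 1 + (1/4)*u^2*v^2; F = (1/2)*u*v + (1/8)*u^3*v; G = 2 + (1/2)*u^2 + (1/16)*u^4
Gamma^k_ij = (1/2) g^{kl} (d_i g_jl + d_j g_il - d_l g_ij), with g^inv = (1/(EG-F^2)) [[G, -F], [-F, E]]
first partials: E_u = (1/2)*u*v^2, E_v = (1/2)*u^2*v, F_u = (1/2)*v + (3/8)*u^2*v, F_v = (1/2)*u + (1/8)*u^3, G_u = u + (1/4)*u^3, G_v = 0
D = EG - F^2 = 2 + (1/2)*u^2 + (1/4)*u^2*v^2 + (1/16)*u^4
expanded: Gamma^u_uu = (G E_u - 2F F_u + F E_v)/(2D), Gamma^u_uv = (G E_v - F G_u)/(2D), Gamma^u_vv = (2G F_v - G G_u - F G_v)/(2D), Gamma^v_uu = (2E F_u - E E_v - F E_u)/(2D), Gamma^v_uv = (E G_u - F E_v)/(2D), Gamma^v_vv = (E G_v - 2F F_v + F G_u)/(2D); substitute and cancel common factors

Answer: Gamma_uuu = 4*u*v^2/(u^4 + 4*u^2*v^2 + 8*u^2 + 32), Gamma_uuv = 4*u^2*v/(u^4 + 4*u^2*v^2 + 8*u^2 + 32), Gamma_uvv = 0, Gamma_vuu = (2*u^2*v + 8*v)/(u^4 + 4*u^2*v^2 + 8*u^2 + 32), Gamma_vuv = (2*u^3 + 8*u)/(u^4 + 4*u^2*v^2 + 8*u^2 + 32), Gamma_vvv = 0


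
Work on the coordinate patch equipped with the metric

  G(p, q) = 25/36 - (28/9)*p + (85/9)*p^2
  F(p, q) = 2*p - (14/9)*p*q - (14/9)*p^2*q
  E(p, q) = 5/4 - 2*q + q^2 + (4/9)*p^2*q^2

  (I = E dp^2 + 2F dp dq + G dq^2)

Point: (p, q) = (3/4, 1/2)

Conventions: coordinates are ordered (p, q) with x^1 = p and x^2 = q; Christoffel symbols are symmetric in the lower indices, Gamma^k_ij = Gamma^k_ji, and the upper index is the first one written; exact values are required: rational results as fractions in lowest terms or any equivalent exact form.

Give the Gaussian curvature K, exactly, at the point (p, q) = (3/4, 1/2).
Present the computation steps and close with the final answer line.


E = 9/16, F = 23/48, G = 529/144, EG - F^2 = 529/288 at the point
E_p = 1/6, E_q = -3/4, F_p = 1/18, F_q = -49/24, G_p = 199/18, G_q = 0
E_qq = 5/2, F_pq = -35/9, G_pp = 170/9
The intrinsic route: Brioschi's K = (det M1 - det M2)/(EG - F^2)^2.
M1 = [[-E_qq/2 + F_pq - G_pp/2, E_p/2, F_p - E_q/2], [F_q - G_p/2, E, F], [G_q/2, F, G]] = [[-175/12, 1/12, 31/72], [-545/72, 9/16, 23/48], [0, 23/48, 529/144]]; det M1 = -2159125/82944
M2 = [[0, E_q/2, G_p/2], [E_q/2, E, F], [G_p/2, F, G]] = [[0, -3/8, 199/36], [-3/8, 9/16, 23/48], [199/36, 23/48, 529/144]]; det M2 = -60491/3072
det M1 - det M2 = -131467/20736; K = -131467/20736 / (529/288)^2 = -525868/279841

Answer: K = -525868/279841


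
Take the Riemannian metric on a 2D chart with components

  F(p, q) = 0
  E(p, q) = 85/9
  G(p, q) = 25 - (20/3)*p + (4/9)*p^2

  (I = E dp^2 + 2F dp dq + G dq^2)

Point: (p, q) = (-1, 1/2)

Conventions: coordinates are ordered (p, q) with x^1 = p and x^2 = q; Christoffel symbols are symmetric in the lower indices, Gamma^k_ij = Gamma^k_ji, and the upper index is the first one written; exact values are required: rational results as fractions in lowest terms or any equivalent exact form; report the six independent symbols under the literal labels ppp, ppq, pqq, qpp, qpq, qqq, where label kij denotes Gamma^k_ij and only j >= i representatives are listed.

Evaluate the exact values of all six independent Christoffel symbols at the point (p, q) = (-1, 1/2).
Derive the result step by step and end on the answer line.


E = 85/9, F = 0, G = 289/9 at the point
E_p = 0, E_q = 0, F_p = 0, F_q = 0, G_p = -68/9, G_q = 0
EG - F^2 = 24565/81;  g^inv = (81/24565) * [[289/9, 0], [0, 85/9]]
first-kind symbols [ij,l] = (1/2)(d_i g_jl + d_j g_il - d_l g_ij): [pp,p] = E_p/2 = 0, [pp,q] = F_p - E_q/2 = 0, [pq,p] = E_q/2 = 0, [pq,q] = G_p/2 = -34/9, [qq,p] = F_q - G_p/2 = 34/9, [qq,q] = G_q/2 = 0
Gamma^p_ij = (G*[ij,p] - F*[ij,q])/(EG - F^2), Gamma^q_ij = (E*[ij,q] - F*[ij,p])/(EG - F^2)

Answer: Gamma_ppp = 0, Gamma_ppq = 0, Gamma_pqq = 2/5, Gamma_qpp = 0, Gamma_qpq = -2/17, Gamma_qqq = 0


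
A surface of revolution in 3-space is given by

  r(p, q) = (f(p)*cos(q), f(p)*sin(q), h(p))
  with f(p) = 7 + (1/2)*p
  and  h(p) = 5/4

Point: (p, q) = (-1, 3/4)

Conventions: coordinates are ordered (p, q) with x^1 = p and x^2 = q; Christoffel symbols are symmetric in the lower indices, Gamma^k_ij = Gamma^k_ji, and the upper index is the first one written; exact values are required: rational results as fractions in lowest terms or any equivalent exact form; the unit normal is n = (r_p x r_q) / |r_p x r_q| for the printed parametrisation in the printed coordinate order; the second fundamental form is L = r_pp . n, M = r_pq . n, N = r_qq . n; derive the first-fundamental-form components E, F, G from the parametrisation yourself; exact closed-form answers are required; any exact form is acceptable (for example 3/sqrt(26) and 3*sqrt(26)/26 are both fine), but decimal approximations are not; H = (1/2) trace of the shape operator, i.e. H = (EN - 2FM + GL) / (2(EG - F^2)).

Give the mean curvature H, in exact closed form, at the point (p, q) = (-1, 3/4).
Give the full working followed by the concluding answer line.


f = 13/2, f' = 1/2, f'' = 0, h' = 0, h'' = 0
E = 1/4, F = 0, G = 169/4; answer radicand W^2 = 1/4
unnormalised second-form numerators: l = 0, m = 0, n = 0; L = l/sqrt(1/4), and similarly M = m/sqrt(W^2), N = n/sqrt(W^2)
H = (E*n - 2*F*m + G*l) / (2*(EG - F^2)*sqrt(W^2)); E*n - 2*F*m + G*l = 0, EG - F^2 = 169/16, so H = (0)/sqrt(1/4)

Answer: H = 0


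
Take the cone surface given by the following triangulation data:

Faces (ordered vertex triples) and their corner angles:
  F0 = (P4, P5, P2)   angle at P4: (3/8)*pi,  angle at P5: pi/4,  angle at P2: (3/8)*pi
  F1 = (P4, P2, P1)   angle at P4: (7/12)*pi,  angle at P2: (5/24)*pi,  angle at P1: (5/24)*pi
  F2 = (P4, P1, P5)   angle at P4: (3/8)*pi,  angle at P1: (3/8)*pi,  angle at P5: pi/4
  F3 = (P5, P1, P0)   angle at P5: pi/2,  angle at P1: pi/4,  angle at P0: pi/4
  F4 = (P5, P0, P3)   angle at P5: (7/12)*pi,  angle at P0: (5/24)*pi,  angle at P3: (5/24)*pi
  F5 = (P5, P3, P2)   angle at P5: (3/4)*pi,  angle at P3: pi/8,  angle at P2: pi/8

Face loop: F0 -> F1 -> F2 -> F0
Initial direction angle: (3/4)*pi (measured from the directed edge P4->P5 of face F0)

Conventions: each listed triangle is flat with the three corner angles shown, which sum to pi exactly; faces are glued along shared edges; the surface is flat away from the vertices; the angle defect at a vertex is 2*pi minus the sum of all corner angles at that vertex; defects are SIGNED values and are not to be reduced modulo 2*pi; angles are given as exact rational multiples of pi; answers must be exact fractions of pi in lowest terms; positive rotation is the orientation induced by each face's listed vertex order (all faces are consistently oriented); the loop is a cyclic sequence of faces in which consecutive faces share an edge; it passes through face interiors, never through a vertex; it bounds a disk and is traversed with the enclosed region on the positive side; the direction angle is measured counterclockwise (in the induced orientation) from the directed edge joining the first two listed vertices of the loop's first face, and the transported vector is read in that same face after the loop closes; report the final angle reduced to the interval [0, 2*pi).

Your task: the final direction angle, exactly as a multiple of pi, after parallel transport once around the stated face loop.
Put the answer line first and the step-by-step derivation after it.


Answer: final direction angle = (17/12)*pi

enclosed vertex P4: corner angles sum to (4/3)*pi, defect = 2*pi - (4/3)*pi = (2/3)*pi
final direction = starting direction + enclosed defect total, reduced mod 2*pi (induced orientation)
final angle = (3/4)*pi + (2/3)*pi = (17/12)*pi (mod 2*pi)


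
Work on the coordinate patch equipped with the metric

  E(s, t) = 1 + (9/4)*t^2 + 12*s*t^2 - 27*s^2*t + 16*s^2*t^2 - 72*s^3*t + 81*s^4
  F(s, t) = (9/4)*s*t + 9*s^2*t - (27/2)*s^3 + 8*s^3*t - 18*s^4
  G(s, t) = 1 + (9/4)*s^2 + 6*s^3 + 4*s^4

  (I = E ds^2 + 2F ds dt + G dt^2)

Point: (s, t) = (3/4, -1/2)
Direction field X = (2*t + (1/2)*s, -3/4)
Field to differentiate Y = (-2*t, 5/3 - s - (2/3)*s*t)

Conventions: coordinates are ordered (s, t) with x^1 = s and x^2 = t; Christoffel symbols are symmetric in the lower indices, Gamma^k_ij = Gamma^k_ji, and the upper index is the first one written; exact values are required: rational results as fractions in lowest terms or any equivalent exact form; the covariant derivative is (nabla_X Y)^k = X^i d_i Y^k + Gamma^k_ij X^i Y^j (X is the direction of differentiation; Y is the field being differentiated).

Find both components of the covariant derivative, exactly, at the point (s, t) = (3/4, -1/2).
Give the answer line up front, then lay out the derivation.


Answer: (nabla_X Y)^s = 17187/15241, (nabla_X Y)^t = 331483/365784

E = 13945/256, F = -1053/64, G = 97/16 at the point
E_s = 3627/16, E_t = -1053/16, F_s = -2169/32, F_t = 81/8, G_s = 81/4, G_t = 0
EG - F^2 = 15241/256;  g^inv = (256/15241) * [[97/16, 1053/64], [1053/64, 13945/256]]
first-kind symbols [ij,l] = (1/2)(d_i g_jl + d_j g_il - d_l g_ij): [ss,s] = E_s/2 = 3627/32, [ss,t] = F_s - E_t/2 = -279/8, [st,s] = E_t/2 = -1053/32, [st,t] = G_s/2 = 81/8, [tt,s] = F_t - G_s/2 = 0, [tt,t] = G_t/2 = 0
Gamma^s_ij = (G*[ij,s] - F*[ij,t])/(EG - F^2), Gamma^t_ij = (E*[ij,t] - F*[ij,s])/(EG - F^2)
Gamma_sss = 29016/15241, Gamma_sst = -8424/15241, Gamma_stt = 0, Gamma_tss = -8928/15241, Gamma_tst = 2592/15241, Gamma_ttt = 0
X = (-5/8, -3/4), Y = (1, 7/6) at the point


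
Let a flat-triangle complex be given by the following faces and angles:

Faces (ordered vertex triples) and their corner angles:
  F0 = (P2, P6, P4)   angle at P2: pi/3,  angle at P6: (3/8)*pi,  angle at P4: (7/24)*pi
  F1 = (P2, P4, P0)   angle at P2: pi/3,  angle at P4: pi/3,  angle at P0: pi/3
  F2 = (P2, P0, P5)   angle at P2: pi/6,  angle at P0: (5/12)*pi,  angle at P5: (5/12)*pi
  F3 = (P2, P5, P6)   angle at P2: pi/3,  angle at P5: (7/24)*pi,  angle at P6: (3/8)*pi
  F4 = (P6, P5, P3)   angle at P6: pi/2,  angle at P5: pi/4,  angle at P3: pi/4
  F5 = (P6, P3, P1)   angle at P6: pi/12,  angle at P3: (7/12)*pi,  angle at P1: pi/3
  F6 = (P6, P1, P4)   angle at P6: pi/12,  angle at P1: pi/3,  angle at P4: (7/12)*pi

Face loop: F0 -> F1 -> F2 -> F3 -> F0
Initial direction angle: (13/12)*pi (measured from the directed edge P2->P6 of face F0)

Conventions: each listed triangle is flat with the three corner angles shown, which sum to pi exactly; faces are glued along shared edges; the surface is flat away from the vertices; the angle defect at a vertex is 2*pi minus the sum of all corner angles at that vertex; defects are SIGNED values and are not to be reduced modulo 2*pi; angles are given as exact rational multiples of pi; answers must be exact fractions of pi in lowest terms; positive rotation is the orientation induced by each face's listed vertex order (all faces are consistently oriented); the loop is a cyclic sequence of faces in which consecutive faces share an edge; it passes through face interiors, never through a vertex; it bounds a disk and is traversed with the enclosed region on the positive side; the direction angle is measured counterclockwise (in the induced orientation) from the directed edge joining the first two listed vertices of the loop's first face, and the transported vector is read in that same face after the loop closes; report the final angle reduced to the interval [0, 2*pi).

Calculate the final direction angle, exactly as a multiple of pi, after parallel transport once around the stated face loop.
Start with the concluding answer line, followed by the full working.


Answer: final direction angle = (23/12)*pi

enclosed vertex P2: corner angles sum to (7/6)*pi, defect = 2*pi - (7/6)*pi = (5/6)*pi
adding the enclosed defects to the starting angle (mod 2*pi, induced orientation) gives the holonomy
final angle = (13/12)*pi + (5/6)*pi = (23/12)*pi (mod 2*pi)


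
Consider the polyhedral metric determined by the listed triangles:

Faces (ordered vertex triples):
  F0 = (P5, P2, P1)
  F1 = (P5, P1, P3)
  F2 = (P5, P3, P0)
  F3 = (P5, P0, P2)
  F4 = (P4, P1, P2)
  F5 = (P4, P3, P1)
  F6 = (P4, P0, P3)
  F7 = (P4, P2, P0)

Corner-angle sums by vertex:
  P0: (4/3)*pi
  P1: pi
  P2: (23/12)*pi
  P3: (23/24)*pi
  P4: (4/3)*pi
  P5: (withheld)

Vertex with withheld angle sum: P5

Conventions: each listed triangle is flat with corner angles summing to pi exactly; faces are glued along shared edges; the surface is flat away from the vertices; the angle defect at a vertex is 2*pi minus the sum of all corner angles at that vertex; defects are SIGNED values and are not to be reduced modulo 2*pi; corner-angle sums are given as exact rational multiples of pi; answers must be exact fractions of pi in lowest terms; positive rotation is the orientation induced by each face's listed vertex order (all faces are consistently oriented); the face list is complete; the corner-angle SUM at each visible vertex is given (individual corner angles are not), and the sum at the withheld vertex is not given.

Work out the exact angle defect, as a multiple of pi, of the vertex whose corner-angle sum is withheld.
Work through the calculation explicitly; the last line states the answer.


V = 6, E = 12, F = 8; chi = V - E + F = 2
Gauss-Bonnet: total defect = 2*pi*chi = 4*pi; visible defects sum to (83/24)*pi

Answer: defect(P5) = (13/24)*pi


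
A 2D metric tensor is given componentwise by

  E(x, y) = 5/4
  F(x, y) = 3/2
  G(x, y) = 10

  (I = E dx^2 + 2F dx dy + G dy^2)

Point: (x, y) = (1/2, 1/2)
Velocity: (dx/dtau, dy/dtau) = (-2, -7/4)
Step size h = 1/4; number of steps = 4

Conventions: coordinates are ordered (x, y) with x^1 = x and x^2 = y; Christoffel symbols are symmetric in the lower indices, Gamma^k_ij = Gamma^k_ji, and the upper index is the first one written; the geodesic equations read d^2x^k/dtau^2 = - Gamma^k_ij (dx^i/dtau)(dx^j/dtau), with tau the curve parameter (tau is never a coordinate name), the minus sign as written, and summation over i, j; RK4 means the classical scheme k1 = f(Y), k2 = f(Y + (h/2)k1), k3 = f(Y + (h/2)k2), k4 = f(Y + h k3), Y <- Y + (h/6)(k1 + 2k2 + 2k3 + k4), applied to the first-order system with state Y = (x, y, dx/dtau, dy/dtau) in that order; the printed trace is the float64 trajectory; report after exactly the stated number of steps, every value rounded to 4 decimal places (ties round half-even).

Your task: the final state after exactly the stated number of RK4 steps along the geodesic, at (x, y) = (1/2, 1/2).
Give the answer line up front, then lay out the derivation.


Answer: x = -1.5000, y = -1.2500, dx/dtau = -2.0000, dy/dtau = -1.7500

f(Y) = (dx/dtau, dy/dtau, -Gamma^x_ij Y'^i Y'^j, -Gamma^y_ij Y'^i Y'^j) with the Gammas evaluated at the stage position; h = 0.250000; intermediate values shown to 6 dp
step 0: x = 0.5000, y = 0.5000, dx/dtau = -2.0000, dy/dtau = -1.7500
step 1:
  k1: at (x, y) = (0.500000, 0.500000), (dx/dtau, dy/dtau) = (-2.000000, -1.750000); Gamma_xxx = 0.000000, Gamma_xxy = 0.000000, Gamma_xyy = 0.000000, Gamma_yxx = 0.000000, Gamma_yxy = 0.000000, Gamma_yyy = 0.000000; k1 = (-2.000000, -1.750000, 0.000000, 0.000000)
  k2: at (x, y) = (0.250000, 0.281250), (dx/dtau, dy/dtau) = (-2.000000, -1.750000); Gamma_xxx = 0.000000, Gamma_xxy = 0.000000, Gamma_xyy = 0.000000, Gamma_yxx = 0.000000, Gamma_yxy = 0.000000, Gamma_yyy = 0.000000; k2 = (-2.000000, -1.750000, 0.000000, 0.000000)
  k3: at (x, y) = (0.250000, 0.281250), (dx/dtau, dy/dtau) = (-2.000000, -1.750000); Gamma_xxx = 0.000000, Gamma_xxy = 0.000000, Gamma_xyy = 0.000000, Gamma_yxx = 0.000000, Gamma_yxy = 0.000000, Gamma_yyy = 0.000000; k3 = (-2.000000, -1.750000, 0.000000, 0.000000)
  k4: at (x, y) = (0.000000, 0.062500), (dx/dtau, dy/dtau) = (-2.000000, -1.750000); Gamma_xxx = 0.000000, Gamma_xxy = 0.000000, Gamma_xyy = 0.000000, Gamma_yxx = 0.000000, Gamma_yxy = 0.000000, Gamma_yyy = 0.000000; k4 = (-2.000000, -1.750000, 0.000000, 0.000000)
  Y <- Y + (h/6)(k1 + 2k2 + 2k3 + k4): x = 0.0000, y = 0.0625, dx/dtau = -2.0000, dy/dtau = -1.7500
step 2:
  k1: at (x, y) = (0.000000, 0.062500), (dx/dtau, dy/dtau) = (-2.000000, -1.750000); Gamma_xxx = 0.000000, Gamma_xxy = 0.000000, Gamma_xyy = 0.000000, Gamma_yxx = 0.000000, Gamma_yxy = 0.000000, Gamma_yyy = 0.000000; k1 = (-2.000000, -1.750000, 0.000000, 0.000000)
  k2: at (x, y) = (-0.250000, -0.156250), (dx/dtau, dy/dtau) = (-2.000000, -1.750000); Gamma_xxx = 0.000000, Gamma_xxy = 0.000000, Gamma_xyy = 0.000000, Gamma_yxx = 0.000000, Gamma_yxy = 0.000000, Gamma_yyy = 0.000000; k2 = (-2.000000, -1.750000, 0.000000, 0.000000)
  k3: at (x, y) = (-0.250000, -0.156250), (dx/dtau, dy/dtau) = (-2.000000, -1.750000); Gamma_xxx = 0.000000, Gamma_xxy = 0.000000, Gamma_xyy = 0.000000, Gamma_yxx = 0.000000, Gamma_yxy = 0.000000, Gamma_yyy = 0.000000; k3 = (-2.000000, -1.750000, 0.000000, 0.000000)
  k4: at (x, y) = (-0.500000, -0.375000), (dx/dtau, dy/dtau) = (-2.000000, -1.750000); Gamma_xxx = 0.000000, Gamma_xxy = 0.000000, Gamma_xyy = 0.000000, Gamma_yxx = 0.000000, Gamma_yxy = 0.000000, Gamma_yyy = 0.000000; k4 = (-2.000000, -1.750000, 0.000000, 0.000000)
  Y <- Y + (h/6)(k1 + 2k2 + 2k3 + k4): x = -0.5000, y = -0.3750, dx/dtau = -2.0000, dy/dtau = -1.7500
step 3:
  k1: at (x, y) = (-0.500000, -0.375000), (dx/dtau, dy/dtau) = (-2.000000, -1.750000); Gamma_xxx = 0.000000, Gamma_xxy = 0.000000, Gamma_xyy = 0.000000, Gamma_yxx = 0.000000, Gamma_yxy = 0.000000, Gamma_yyy = 0.000000; k1 = (-2.000000, -1.750000, 0.000000, 0.000000)
  k2: at (x, y) = (-0.750000, -0.593750), (dx/dtau, dy/dtau) = (-2.000000, -1.750000); Gamma_xxx = 0.000000, Gamma_xxy = 0.000000, Gamma_xyy = 0.000000, Gamma_yxx = 0.000000, Gamma_yxy = 0.000000, Gamma_yyy = 0.000000; k2 = (-2.000000, -1.750000, 0.000000, 0.000000)
  k3: at (x, y) = (-0.750000, -0.593750), (dx/dtau, dy/dtau) = (-2.000000, -1.750000); Gamma_xxx = 0.000000, Gamma_xxy = 0.000000, Gamma_xyy = 0.000000, Gamma_yxx = 0.000000, Gamma_yxy = 0.000000, Gamma_yyy = 0.000000; k3 = (-2.000000, -1.750000, 0.000000, 0.000000)
  k4: at (x, y) = (-1.000000, -0.812500), (dx/dtau, dy/dtau) = (-2.000000, -1.750000); Gamma_xxx = 0.000000, Gamma_xxy = 0.000000, Gamma_xyy = 0.000000, Gamma_yxx = 0.000000, Gamma_yxy = 0.000000, Gamma_yyy = 0.000000; k4 = (-2.000000, -1.750000, 0.000000, 0.000000)
  Y <- Y + (h/6)(k1 + 2k2 + 2k3 + k4): x = -1.0000, y = -0.8125, dx/dtau = -2.0000, dy/dtau = -1.7500
step 4:
  k1: at (x, y) = (-1.000000, -0.812500), (dx/dtau, dy/dtau) = (-2.000000, -1.750000); Gamma_xxx = 0.000000, Gamma_xxy = 0.000000, Gamma_xyy = 0.000000, Gamma_yxx = 0.000000, Gamma_yxy = 0.000000, Gamma_yyy = 0.000000; k1 = (-2.000000, -1.750000, 0.000000, 0.000000)
  k2: at (x, y) = (-1.250000, -1.031250), (dx/dtau, dy/dtau) = (-2.000000, -1.750000); Gamma_xxx = 0.000000, Gamma_xxy = 0.000000, Gamma_xyy = 0.000000, Gamma_yxx = 0.000000, Gamma_yxy = 0.000000, Gamma_yyy = 0.000000; k2 = (-2.000000, -1.750000, 0.000000, 0.000000)
  k3: at (x, y) = (-1.250000, -1.031250), (dx/dtau, dy/dtau) = (-2.000000, -1.750000); Gamma_xxx = 0.000000, Gamma_xxy = 0.000000, Gamma_xyy = 0.000000, Gamma_yxx = 0.000000, Gamma_yxy = 0.000000, Gamma_yyy = 0.000000; k3 = (-2.000000, -1.750000, 0.000000, 0.000000)
  k4: at (x, y) = (-1.500000, -1.250000), (dx/dtau, dy/dtau) = (-2.000000, -1.750000); Gamma_xxx = 0.000000, Gamma_xxy = 0.000000, Gamma_xyy = 0.000000, Gamma_yxx = 0.000000, Gamma_yxy = 0.000000, Gamma_yyy = 0.000000; k4 = (-2.000000, -1.750000, 0.000000, 0.000000)
  Y <- Y + (h/6)(k1 + 2k2 + 2k3 + k4): x = -1.5000, y = -1.2500, dx/dtau = -2.0000, dy/dtau = -1.7500
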